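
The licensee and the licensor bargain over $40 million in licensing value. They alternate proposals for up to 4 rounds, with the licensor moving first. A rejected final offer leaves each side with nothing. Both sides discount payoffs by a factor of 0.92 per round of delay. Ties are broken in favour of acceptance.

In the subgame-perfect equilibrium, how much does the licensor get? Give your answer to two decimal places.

Round 4 (the licensee proposes): the licensor will accept anything ≥ 0, so the licensee offers 0 and keeps 40.
Round 3 (the licensor proposes): the licensee can get 40 next round, worth 0.92 × 40 = 36.8 now. The licensor offers 36.8 and keeps 40 − 36.8 = 3.2.
Round 2 (the licensee proposes): the licensor can get 3.2 next round, worth 0.92 × 3.2 = 2.944 now; the licensee offers that and keeps 37.056.
Round 1 (the licensor proposes): the licensee can get 37.056 next round, worth 0.92 × 37.056 = 34.09152 now; the licensor offers that and keeps 5.90848.

5.91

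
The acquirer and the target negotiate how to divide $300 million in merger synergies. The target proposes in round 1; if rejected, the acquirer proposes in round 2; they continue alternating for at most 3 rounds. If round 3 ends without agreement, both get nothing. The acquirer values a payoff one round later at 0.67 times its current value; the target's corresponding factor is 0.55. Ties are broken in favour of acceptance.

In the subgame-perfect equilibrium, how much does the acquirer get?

Round 3 (the target proposes): rejection yields 0 for the acquirer; the target offers 0 and keeps 300.
Round 2 (the acquirer proposes): the target can get 300 next round, worth 0.55 × 300 = 165 now. The acquirer offers 165 and keeps 300 − 165 = 135.
Round 1 (the target proposes): the acquirer can get 135 next round, worth 0.67 × 135 = 90.45 now; the target offers that and keeps 209.55.

90.45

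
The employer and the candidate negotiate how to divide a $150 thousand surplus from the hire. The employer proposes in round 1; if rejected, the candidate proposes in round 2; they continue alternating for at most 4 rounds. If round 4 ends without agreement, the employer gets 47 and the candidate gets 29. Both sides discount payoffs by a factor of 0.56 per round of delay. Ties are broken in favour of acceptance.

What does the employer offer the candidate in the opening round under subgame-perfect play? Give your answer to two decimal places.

By backward induction:
Round 4 (the candidate proposes): the employer gets 47 if talks fail, so the candidate offers 47 and keeps 103.
Round 3 (the employer proposes): the candidate can get 103 next round, worth 0.56 × 103 = 57.68 now; the employer offers that and keeps 92.32.
Round 2 (the candidate proposes): the employer can get 92.32 next round, worth 0.56 × 92.32 = 51.6992 now. The candidate offers 51.6992 and keeps 150 − 51.6992 = 98.3008.
Round 1 (the employer proposes): the candidate can get 98.3008 next round, worth 0.56 × 98.3008 = 55.048448 now. The employer offers 55.048448 and keeps 150 − 55.048448 = 94.951552.

55.05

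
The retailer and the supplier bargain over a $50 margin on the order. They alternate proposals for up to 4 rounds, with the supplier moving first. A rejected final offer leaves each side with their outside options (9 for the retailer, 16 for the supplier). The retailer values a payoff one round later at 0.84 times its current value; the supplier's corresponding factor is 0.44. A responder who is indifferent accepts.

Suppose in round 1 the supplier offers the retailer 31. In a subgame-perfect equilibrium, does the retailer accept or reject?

Reject

Work out the retailer's continuation value if the offer is rejected.
Round 4 (the retailer proposes): the supplier gets 16 if talks fail, so the retailer offers 16 and keeps 34.
Round 3 (the supplier proposes): the retailer can get 34 next round, worth 0.84 × 34 = 28.56 now; the supplier offers that and keeps 21.44.
Round 2 (the retailer proposes): the supplier can get 21.44 next round, worth 0.44 × 21.44 = 9.4336 now. The retailer offers 9.4336 and keeps 50 − 9.4336 = 40.5664.
So by rejecting in round 1, the retailer gets 40.5664 next round, worth 0.84 × 40.5664 = 34.075776 now.
Offer 31 < 34.075776, so the retailer rejects.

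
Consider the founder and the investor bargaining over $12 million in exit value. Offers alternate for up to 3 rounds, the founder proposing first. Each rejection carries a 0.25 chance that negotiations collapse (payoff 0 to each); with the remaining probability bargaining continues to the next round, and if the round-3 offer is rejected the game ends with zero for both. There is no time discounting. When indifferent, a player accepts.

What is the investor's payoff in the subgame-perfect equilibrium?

By backward induction:
Round 3 (the founder proposes): rejection yields 0 for the investor; the founder offers 0 and keeps 12.
Round 2 (the investor proposes): rejecting gives the founder an expected 0.75 × 12 = 9. The investor offers 9 and keeps 12 − 9 = 3.
Round 1 (the founder proposes): rejecting gives the investor an expected 0.75 × 3 = 2.25; the founder offers that and keeps 9.75.

2.25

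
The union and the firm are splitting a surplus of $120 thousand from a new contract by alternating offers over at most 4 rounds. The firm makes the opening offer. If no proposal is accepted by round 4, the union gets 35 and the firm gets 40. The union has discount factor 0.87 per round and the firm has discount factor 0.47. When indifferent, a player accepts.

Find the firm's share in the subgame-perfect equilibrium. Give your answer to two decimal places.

36.21

Work backward from the last round.
Round 4 (the union proposes): the firm gets 40 if talks fail, so the union offers 40 and keeps 80.
Round 3 (the firm proposes): the union can get 80 next round, worth 0.87 × 80 = 69.6 now, so the firm offers 69.6, keeping 50.4.
Round 2 (the union proposes): the firm can get 50.4 next round, worth 0.47 × 50.4 = 23.688 now; the union offers that and keeps 96.312.
Round 1 (the firm proposes): the union can get 96.312 next round, worth 0.87 × 96.312 = 83.79144 now. The firm offers 83.79144 and keeps 120 − 83.79144 = 36.20856.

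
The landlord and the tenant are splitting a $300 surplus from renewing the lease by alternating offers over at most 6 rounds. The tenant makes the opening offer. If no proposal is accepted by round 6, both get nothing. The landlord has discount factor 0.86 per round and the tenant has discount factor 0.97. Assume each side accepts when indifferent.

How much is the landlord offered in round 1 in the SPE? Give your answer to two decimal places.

Work backward from the last round.
Round 6 (the landlord proposes): rejection yields 0 for the tenant; the landlord offers 0 and keeps 300.
Round 5 (the tenant proposes): the landlord can get 300 next round, worth 0.86 × 300 = 258 now; the tenant offers that and keeps 42.
Round 4 (the landlord proposes): the tenant can get 42 next round, worth 0.97 × 42 = 40.74 now; the landlord offers that and keeps 259.26.
Round 3 (the tenant proposes): the landlord can get 259.26 next round, worth 0.86 × 259.26 = 222.9636 now; the tenant offers that and keeps 77.0364.
Round 2 (the landlord proposes): the tenant can get 77.0364 next round, worth 0.97 × 77.0364 = 74.725308 now, so the landlord offers 74.725308, keeping 225.274692.
Round 1 (the tenant proposes): the landlord can get 225.274692 next round, worth 0.86 × 225.274692 = 193.73623512 now; the tenant offers that and keeps 106.26376488.

193.74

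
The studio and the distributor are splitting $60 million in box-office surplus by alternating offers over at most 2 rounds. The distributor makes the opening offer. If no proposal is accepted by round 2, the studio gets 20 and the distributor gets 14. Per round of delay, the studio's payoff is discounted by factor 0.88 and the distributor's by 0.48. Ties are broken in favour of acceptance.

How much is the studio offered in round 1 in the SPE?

By backward induction:
Round 2 (the studio proposes): the distributor gets 14 if talks fail, so the studio offers 14 and keeps 46.
Round 1 (the distributor proposes): the studio can get 46 next round, worth 0.88 × 46 = 40.48 now, so the distributor offers 40.48, keeping 19.52.

40.48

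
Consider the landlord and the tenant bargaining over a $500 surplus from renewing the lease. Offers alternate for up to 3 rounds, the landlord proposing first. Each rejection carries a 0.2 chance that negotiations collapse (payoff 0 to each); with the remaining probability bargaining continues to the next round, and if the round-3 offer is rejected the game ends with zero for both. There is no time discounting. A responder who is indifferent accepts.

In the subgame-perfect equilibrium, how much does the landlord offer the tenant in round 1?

By backward induction:
Round 3 (the landlord proposes): the tenant will accept anything ≥ 0, so the landlord offers 0 and keeps 500.
Round 2 (the tenant proposes): rejecting gives the landlord an expected 0.8 × 500 = 400. The tenant offers 400 and keeps 500 − 400 = 100.
Round 1 (the landlord proposes): rejecting gives the tenant an expected 0.8 × 100 = 80, so the landlord offers 80, keeping 420.

80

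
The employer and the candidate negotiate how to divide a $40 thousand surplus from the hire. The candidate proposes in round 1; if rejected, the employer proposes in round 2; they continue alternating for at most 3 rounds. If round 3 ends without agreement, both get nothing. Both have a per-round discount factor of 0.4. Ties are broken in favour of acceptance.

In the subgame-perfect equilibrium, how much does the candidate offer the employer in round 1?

By backward induction:
Round 3 (the candidate proposes): the employer will accept anything ≥ 0, so the candidate offers 0 and keeps 40.
Round 2 (the employer proposes): the candidate can get 40 next round, worth 0.4 × 40 = 16 now; the employer offers that and keeps 24.
Round 1 (the candidate proposes): the employer can get 24 next round, worth 0.4 × 24 = 9.6 now; the candidate offers that and keeps 30.4.

9.6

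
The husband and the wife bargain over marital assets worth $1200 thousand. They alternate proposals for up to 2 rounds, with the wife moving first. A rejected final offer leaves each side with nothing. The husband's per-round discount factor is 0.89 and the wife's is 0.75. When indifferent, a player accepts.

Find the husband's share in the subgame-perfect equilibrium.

Round 2 (the husband proposes): rejection yields 0 for the wife; the husband offers 0 and keeps 1200.
Round 1 (the wife proposes): the husband can get 1200 next round, worth 0.89 × 1200 = 1068 now. The wife offers 1068 and keeps 1200 − 1068 = 132.

1068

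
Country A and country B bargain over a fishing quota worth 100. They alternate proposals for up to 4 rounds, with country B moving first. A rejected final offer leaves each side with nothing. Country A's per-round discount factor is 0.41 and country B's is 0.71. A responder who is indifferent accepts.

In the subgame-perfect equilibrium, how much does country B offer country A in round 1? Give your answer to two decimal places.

Round 4 (country A proposes): country B will accept anything ≥ 0, so country A offers 0 and keeps 100.
Round 3 (country B proposes): country A can get 100 next round, worth 0.41 × 100 = 41 now, so country B offers 41, keeping 59.
Round 2 (country A proposes): country B can get 59 next round, worth 0.71 × 59 = 41.89 now; country A offers that and keeps 58.11.
Round 1 (country B proposes): country A can get 58.11 next round, worth 0.41 × 58.11 = 23.8251 now, so country B offers 23.8251, keeping 76.1749.

23.83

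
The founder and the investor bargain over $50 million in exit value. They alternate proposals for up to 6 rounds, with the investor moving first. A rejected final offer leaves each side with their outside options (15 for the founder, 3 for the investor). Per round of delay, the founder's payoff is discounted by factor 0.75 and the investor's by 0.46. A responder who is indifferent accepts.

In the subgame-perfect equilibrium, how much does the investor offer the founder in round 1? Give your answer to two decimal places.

Round 6 (the founder proposes): the investor gets 3 if talks fail, so the founder offers 3 and keeps 47.
Round 5 (the investor proposes): the founder can get 47 next round, worth 0.75 × 47 = 35.25 now. The investor offers 35.25 and keeps 50 − 35.25 = 14.75.
Round 4 (the founder proposes): the investor can get 14.75 next round, worth 0.46 × 14.75 = 6.785 now; the founder offers that and keeps 43.215.
Round 3 (the investor proposes): the founder can get 43.215 next round, worth 0.75 × 43.215 = 32.41125 now; the investor offers that and keeps 17.58875.
Round 2 (the founder proposes): the investor can get 17.58875 next round, worth 0.46 × 17.58875 = 8.090825 now, so the founder offers 8.090825, keeping 41.909175.
Round 1 (the investor proposes): the founder can get 41.909175 next round, worth 0.75 × 41.909175 = 31.43188125 now. The investor offers 31.43188125 and keeps 50 − 31.43188125 = 18.56811875.

31.43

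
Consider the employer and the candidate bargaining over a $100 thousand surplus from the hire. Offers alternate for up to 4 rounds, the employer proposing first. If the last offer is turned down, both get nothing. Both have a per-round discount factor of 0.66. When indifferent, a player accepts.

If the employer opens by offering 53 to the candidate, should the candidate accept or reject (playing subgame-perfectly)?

Accept

Work out the candidate's continuation value if the offer is rejected.
Round 4 (the candidate proposes): rejection yields 0 for the employer; the candidate offers 0 and keeps 100.
Round 3 (the employer proposes): the candidate can get 100 next round, worth 0.66 × 100 = 66 now; the employer offers that and keeps 34.
Round 2 (the candidate proposes): the employer can get 34 next round, worth 0.66 × 34 = 22.44 now; the candidate offers that and keeps 77.56.
So by rejecting in round 1, the candidate gets 77.56 next round, worth 0.66 × 77.56 = 51.1896 now.
Offer 53 ≥ 51.1896, so the candidate accepts.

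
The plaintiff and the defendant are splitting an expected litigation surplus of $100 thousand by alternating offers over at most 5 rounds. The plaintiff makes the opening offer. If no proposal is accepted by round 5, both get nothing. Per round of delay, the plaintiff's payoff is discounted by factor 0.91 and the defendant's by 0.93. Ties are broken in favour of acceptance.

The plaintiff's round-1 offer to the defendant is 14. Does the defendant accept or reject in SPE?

Round 5 (the plaintiff proposes): the defendant will accept anything ≥ 0, so the plaintiff offers 0 and keeps 100.
Round 4 (the defendant proposes): the plaintiff can get 100 next round, worth 0.91 × 100 = 91 now. The defendant offers 91 and keeps 100 − 91 = 9.
Round 3 (the plaintiff proposes): the defendant can get 9 next round, worth 0.93 × 9 = 8.37 now; the plaintiff offers that and keeps 91.63.
Round 2 (the defendant proposes): the plaintiff can get 91.63 next round, worth 0.91 × 91.63 = 83.3833 now. The defendant offers 83.3833 and keeps 100 − 83.3833 = 16.6167.
So by rejecting in round 1, the defendant gets 16.6167 next round, worth 0.93 × 16.6167 = 15.453531 now.
Offer 14 < 15.453531, so the defendant rejects.

Reject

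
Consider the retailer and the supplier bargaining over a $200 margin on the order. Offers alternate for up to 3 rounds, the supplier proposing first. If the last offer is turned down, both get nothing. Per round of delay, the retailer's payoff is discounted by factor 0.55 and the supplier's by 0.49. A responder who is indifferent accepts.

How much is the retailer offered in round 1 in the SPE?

Round 3 (the supplier proposes): the retailer will accept anything ≥ 0, so the supplier offers 0 and keeps 200.
Round 2 (the retailer proposes): the supplier can get 200 next round, worth 0.49 × 200 = 98 now. The retailer offers 98 and keeps 200 − 98 = 102.
Round 1 (the supplier proposes): the retailer can get 102 next round, worth 0.55 × 102 = 56.1 now. The supplier offers 56.1 and keeps 200 − 56.1 = 143.9.

56.1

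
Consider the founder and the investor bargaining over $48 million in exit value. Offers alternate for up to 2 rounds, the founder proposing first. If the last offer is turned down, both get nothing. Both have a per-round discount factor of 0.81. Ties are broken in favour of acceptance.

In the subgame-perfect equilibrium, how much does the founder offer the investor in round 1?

38.88

Round 2 (the investor proposes): rejection yields 0 for the founder; the investor offers 0 and keeps 48.
Round 1 (the founder proposes): the investor can get 48 next round, worth 0.81 × 48 = 38.88 now; the founder offers that and keeps 9.12.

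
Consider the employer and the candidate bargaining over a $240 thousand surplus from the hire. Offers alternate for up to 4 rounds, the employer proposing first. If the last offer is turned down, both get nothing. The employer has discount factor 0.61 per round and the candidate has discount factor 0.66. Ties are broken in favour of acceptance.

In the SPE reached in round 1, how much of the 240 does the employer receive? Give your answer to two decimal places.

114.45

Round 4 (the candidate proposes): rejection yields 0 for the employer; the candidate offers 0 and keeps 240.
Round 3 (the employer proposes): the candidate can get 240 next round, worth 0.66 × 240 = 158.4 now. The employer offers 158.4 and keeps 240 − 158.4 = 81.6.
Round 2 (the candidate proposes): the employer can get 81.6 next round, worth 0.61 × 81.6 = 49.776 now. The candidate offers 49.776 and keeps 240 − 49.776 = 190.224.
Round 1 (the employer proposes): the candidate can get 190.224 next round, worth 0.66 × 190.224 = 125.54784 now. The employer offers 125.54784 and keeps 240 − 125.54784 = 114.45216.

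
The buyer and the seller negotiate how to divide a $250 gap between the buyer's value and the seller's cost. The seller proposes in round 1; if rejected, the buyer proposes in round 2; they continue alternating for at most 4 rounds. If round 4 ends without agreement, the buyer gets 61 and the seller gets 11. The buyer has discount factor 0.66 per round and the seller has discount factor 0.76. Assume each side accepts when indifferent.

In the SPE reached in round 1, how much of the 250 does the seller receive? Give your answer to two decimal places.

131.28

By backward induction:
Round 4 (the buyer proposes): the seller gets 11 if talks fail, so the buyer offers 11 and keeps 239.
Round 3 (the seller proposes): the buyer can get 239 next round, worth 0.66 × 239 = 157.74 now, so the seller offers 157.74, keeping 92.26.
Round 2 (the buyer proposes): the seller can get 92.26 next round, worth 0.76 × 92.26 = 70.1176 now. The buyer offers 70.1176 and keeps 250 − 70.1176 = 179.8824.
Round 1 (the seller proposes): the buyer can get 179.8824 next round, worth 0.66 × 179.8824 = 118.722384 now; the seller offers that and keeps 131.277616.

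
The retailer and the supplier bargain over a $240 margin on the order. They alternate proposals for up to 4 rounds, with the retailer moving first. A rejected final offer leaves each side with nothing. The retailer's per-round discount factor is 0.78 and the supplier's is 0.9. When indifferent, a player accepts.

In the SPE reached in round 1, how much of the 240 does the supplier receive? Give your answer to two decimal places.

Round 4 (the supplier proposes): rejection yields 0 for the retailer; the supplier offers 0 and keeps 240.
Round 3 (the retailer proposes): the supplier can get 240 next round, worth 0.9 × 240 = 216 now; the retailer offers that and keeps 24.
Round 2 (the supplier proposes): the retailer can get 24 next round, worth 0.78 × 24 = 18.72 now, so the supplier offers 18.72, keeping 221.28.
Round 1 (the retailer proposes): the supplier can get 221.28 next round, worth 0.9 × 221.28 = 199.152 now; the retailer offers that and keeps 40.848.

199.15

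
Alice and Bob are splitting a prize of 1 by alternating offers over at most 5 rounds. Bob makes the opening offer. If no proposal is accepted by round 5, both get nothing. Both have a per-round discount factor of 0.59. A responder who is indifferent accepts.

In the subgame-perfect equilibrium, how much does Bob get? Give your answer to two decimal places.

Round 5 (Bob proposes): Alice will accept anything ≥ 0, so Bob offers 0 and keeps 1.
Round 4 (Alice proposes): Bob can get 1 next round, worth 0.59 × 1 = 0.59 now; Alice offers that and keeps 0.41.
Round 3 (Bob proposes): Alice can get 0.41 next round, worth 0.59 × 0.41 = 0.2419 now; Bob offers that and keeps 0.7581.
Round 2 (Alice proposes): Bob can get 0.7581 next round, worth 0.59 × 0.7581 = 0.447279 now; Alice offers that and keeps 0.552721.
Round 1 (Bob proposes): Alice can get 0.552721 next round, worth 0.59 × 0.552721 = 0.32610539 now. Bob offers 0.32610539 and keeps 1 − 0.32610539 = 0.67389461.

0.67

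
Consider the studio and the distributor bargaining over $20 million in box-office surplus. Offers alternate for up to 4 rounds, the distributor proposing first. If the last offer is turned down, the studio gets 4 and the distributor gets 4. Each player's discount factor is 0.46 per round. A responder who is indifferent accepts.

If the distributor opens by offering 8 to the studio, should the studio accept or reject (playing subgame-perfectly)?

Accept

Round 4 (the studio proposes): the distributor gets 4 if talks fail, so the studio offers 4 and keeps 16.
Round 3 (the distributor proposes): the studio can get 16 next round, worth 0.46 × 16 = 7.36 now. The distributor offers 7.36 and keeps 20 − 7.36 = 12.64.
Round 2 (the studio proposes): the distributor can get 12.64 next round, worth 0.46 × 12.64 = 5.8144 now. The studio offers 5.8144 and keeps 20 − 5.8144 = 14.1856.
So by rejecting in round 1, the studio gets 14.1856 next round, worth 0.46 × 14.1856 = 6.525376 now.
Offer 8 ≥ 6.525376, so the studio accepts.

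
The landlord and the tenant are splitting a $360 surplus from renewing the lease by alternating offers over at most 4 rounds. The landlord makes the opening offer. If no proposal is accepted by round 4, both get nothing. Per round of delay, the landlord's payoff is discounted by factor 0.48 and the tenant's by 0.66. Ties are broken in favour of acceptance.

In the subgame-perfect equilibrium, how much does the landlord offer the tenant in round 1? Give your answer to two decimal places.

198.82

Round 4 (the tenant proposes): the landlord will accept anything ≥ 0, so the tenant offers 0 and keeps 360.
Round 3 (the landlord proposes): the tenant can get 360 next round, worth 0.66 × 360 = 237.6 now, so the landlord offers 237.6, keeping 122.4.
Round 2 (the tenant proposes): the landlord can get 122.4 next round, worth 0.48 × 122.4 = 58.752 now. The tenant offers 58.752 and keeps 360 − 58.752 = 301.248.
Round 1 (the landlord proposes): the tenant can get 301.248 next round, worth 0.66 × 301.248 = 198.82368 now; the landlord offers that and keeps 161.17632.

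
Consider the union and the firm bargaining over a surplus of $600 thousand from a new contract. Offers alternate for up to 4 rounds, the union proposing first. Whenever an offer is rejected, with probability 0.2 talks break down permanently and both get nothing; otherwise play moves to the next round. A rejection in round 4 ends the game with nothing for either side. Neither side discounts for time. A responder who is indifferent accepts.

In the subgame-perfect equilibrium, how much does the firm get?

403.2

Round 4 (the firm proposes): rejection yields 0 for the union; the firm offers 0 and keeps 600.
Round 3 (the union proposes): rejecting gives the firm an expected 0.8 × 600 = 480, so the union offers 480, keeping 120.
Round 2 (the firm proposes): rejecting gives the union an expected 0.8 × 120 = 96, so the firm offers 96, keeping 504.
Round 1 (the union proposes): rejecting gives the firm an expected 0.8 × 504 = 403.2. The union offers 403.2 and keeps 600 − 403.2 = 196.8.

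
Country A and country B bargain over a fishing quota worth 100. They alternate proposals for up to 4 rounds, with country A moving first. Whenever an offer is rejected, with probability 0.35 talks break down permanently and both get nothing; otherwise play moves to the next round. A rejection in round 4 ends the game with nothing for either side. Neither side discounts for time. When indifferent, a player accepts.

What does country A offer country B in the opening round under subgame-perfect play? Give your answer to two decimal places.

By backward induction:
Round 4 (country B proposes): country A will accept anything ≥ 0, so country B offers 0 and keeps 100.
Round 3 (country A proposes): rejecting gives country B an expected 0.65 × 100 = 65. Country A offers 65 and keeps 100 − 65 = 35.
Round 2 (country B proposes): rejecting gives country A an expected 0.65 × 35 = 22.75; country B offers that and keeps 77.25.
Round 1 (country A proposes): rejecting gives country B an expected 0.65 × 77.25 = 50.2125, so country A offers 50.2125, keeping 49.7875.

50.21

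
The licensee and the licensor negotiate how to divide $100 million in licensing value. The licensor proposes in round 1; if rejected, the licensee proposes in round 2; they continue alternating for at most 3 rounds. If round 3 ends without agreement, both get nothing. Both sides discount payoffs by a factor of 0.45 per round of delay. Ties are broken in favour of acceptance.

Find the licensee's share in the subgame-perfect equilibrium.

Round 3 (the licensor proposes): the licensee will accept anything ≥ 0, so the licensor offers 0 and keeps 100.
Round 2 (the licensee proposes): the licensor can get 100 next round, worth 0.45 × 100 = 45 now; the licensee offers that and keeps 55.
Round 1 (the licensor proposes): the licensee can get 55 next round, worth 0.45 × 55 = 24.75 now. The licensor offers 24.75 and keeps 100 − 24.75 = 75.25.

24.75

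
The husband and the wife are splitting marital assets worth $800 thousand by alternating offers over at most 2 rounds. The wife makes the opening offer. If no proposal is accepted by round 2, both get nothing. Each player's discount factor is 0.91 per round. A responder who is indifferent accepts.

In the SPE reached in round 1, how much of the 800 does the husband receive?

728

Round 2 (the husband proposes): rejection yields 0 for the wife; the husband offers 0 and keeps 800.
Round 1 (the wife proposes): the husband can get 800 next round, worth 0.91 × 800 = 728 now. The wife offers 728 and keeps 800 − 728 = 72.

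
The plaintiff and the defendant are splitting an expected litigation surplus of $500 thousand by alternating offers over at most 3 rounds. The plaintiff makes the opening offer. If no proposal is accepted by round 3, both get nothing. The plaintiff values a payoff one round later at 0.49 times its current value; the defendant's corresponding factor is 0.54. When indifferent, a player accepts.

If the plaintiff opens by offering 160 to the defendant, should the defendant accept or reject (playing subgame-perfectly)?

Work out the defendant's continuation value if the offer is rejected.
Round 3 (the plaintiff proposes): rejection yields 0 for the defendant; the plaintiff offers 0 and keeps 500.
Round 2 (the defendant proposes): the plaintiff can get 500 next round, worth 0.49 × 500 = 245 now. The defendant offers 245 and keeps 500 − 245 = 255.
So by rejecting in round 1, the defendant gets 255 next round, worth 0.54 × 255 = 137.7 now.
Offer 160 ≥ 137.7, so the defendant accepts.

Accept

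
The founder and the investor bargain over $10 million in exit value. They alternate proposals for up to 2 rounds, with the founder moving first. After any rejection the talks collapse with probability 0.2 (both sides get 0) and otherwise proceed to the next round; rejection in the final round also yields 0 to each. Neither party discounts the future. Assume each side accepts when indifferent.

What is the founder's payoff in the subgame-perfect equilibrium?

2

Round 2 (the investor proposes): rejection yields 0 for the founder; the investor offers 0 and keeps 10.
Round 1 (the founder proposes): rejecting gives the investor an expected 0.8 × 10 = 8; the founder offers that and keeps 2.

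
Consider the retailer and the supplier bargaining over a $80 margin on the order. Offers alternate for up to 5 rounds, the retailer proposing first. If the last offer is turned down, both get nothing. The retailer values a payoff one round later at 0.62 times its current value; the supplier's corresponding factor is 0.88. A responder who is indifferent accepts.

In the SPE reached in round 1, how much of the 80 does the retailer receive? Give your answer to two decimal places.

Solve by backward induction from round 5.
Round 5 (the retailer proposes): the supplier will accept anything ≥ 0, so the retailer offers 0 and keeps 80.
Round 4 (the supplier proposes): the retailer can get 80 next round, worth 0.62 × 80 = 49.6 now. The supplier offers 49.6 and keeps 80 − 49.6 = 30.4.
Round 3 (the retailer proposes): the supplier can get 30.4 next round, worth 0.88 × 30.4 = 26.752 now; the retailer offers that and keeps 53.248.
Round 2 (the supplier proposes): the retailer can get 53.248 next round, worth 0.62 × 53.248 = 33.01376 now; the supplier offers that and keeps 46.98624.
Round 1 (the retailer proposes): the supplier can get 46.98624 next round, worth 0.88 × 46.98624 = 41.3478912 now; the retailer offers that and keeps 38.6521088.

38.65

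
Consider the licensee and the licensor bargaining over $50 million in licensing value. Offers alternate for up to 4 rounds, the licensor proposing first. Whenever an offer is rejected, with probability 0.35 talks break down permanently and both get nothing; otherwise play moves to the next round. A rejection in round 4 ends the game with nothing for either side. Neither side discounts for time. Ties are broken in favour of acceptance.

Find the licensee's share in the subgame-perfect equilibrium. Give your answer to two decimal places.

Round 4 (the licensee proposes): the licensor will accept anything ≥ 0, so the licensee offers 0 and keeps 50.
Round 3 (the licensor proposes): rejecting gives the licensee an expected 0.65 × 50 = 32.5; the licensor offers that and keeps 17.5.
Round 2 (the licensee proposes): rejecting gives the licensor an expected 0.65 × 17.5 = 11.375; the licensee offers that and keeps 38.625.
Round 1 (the licensor proposes): rejecting gives the licensee an expected 0.65 × 38.625 = 25.10625, so the licensor offers 25.10625, keeping 24.89375.

25.11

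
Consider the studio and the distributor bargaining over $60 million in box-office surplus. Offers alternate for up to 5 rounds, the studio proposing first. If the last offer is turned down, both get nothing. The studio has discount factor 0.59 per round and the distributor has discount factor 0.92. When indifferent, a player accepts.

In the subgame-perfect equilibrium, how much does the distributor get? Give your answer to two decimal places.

34.92

Round 5 (the studio proposes): the distributor will accept anything ≥ 0, so the studio offers 0 and keeps 60.
Round 4 (the distributor proposes): the studio can get 60 next round, worth 0.59 × 60 = 35.4 now, so the distributor offers 35.4, keeping 24.6.
Round 3 (the studio proposes): the distributor can get 24.6 next round, worth 0.92 × 24.6 = 22.632 now; the studio offers that and keeps 37.368.
Round 2 (the distributor proposes): the studio can get 37.368 next round, worth 0.59 × 37.368 = 22.04712 now, so the distributor offers 22.04712, keeping 37.95288.
Round 1 (the studio proposes): the distributor can get 37.95288 next round, worth 0.92 × 37.95288 = 34.9166496 now, so the studio offers 34.9166496, keeping 25.0833504.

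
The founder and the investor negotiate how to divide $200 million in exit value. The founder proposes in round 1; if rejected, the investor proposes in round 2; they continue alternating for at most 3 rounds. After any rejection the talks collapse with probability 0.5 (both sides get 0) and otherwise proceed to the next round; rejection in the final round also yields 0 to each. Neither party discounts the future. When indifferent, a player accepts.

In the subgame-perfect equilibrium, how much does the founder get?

150

Round 3 (the founder proposes): the investor will accept anything ≥ 0, so the founder offers 0 and keeps 200.
Round 2 (the investor proposes): rejecting gives the founder an expected 0.5 × 200 = 100. The investor offers 100 and keeps 200 − 100 = 100.
Round 1 (the founder proposes): rejecting gives the investor an expected 0.5 × 100 = 50. The founder offers 50 and keeps 200 − 50 = 150.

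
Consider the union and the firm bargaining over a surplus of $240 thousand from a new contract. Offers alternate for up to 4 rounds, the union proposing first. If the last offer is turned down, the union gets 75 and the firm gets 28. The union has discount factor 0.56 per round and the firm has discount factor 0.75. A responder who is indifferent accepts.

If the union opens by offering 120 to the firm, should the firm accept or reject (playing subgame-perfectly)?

Reject

Round 4 (the firm proposes): the union gets 75 if talks fail, so the firm offers 75 and keeps 165.
Round 3 (the union proposes): the firm can get 165 next round, worth 0.75 × 165 = 123.75 now. The union offers 123.75 and keeps 240 − 123.75 = 116.25.
Round 2 (the firm proposes): the union can get 116.25 next round, worth 0.56 × 116.25 = 65.1 now; the firm offers that and keeps 174.9.
So by rejecting in round 1, the firm gets 174.9 next round, worth 0.75 × 174.9 = 131.175 now.
Offer 120 < 131.175, so the firm rejects.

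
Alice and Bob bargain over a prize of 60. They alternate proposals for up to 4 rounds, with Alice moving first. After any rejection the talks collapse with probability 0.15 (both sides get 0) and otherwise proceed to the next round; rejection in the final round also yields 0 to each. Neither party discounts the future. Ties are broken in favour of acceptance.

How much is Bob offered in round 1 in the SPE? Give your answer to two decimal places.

44.50

By backward induction:
Round 4 (Bob proposes): rejection yields 0 for Alice; Bob offers 0 and keeps 60.
Round 3 (Alice proposes): rejecting gives Bob an expected 0.85 × 60 = 51, so Alice offers 51, keeping 9.
Round 2 (Bob proposes): rejecting gives Alice an expected 0.85 × 9 = 7.65, so Bob offers 7.65, keeping 52.35.
Round 1 (Alice proposes): rejecting gives Bob an expected 0.85 × 52.35 = 44.4975, so Alice offers 44.4975, keeping 15.5025.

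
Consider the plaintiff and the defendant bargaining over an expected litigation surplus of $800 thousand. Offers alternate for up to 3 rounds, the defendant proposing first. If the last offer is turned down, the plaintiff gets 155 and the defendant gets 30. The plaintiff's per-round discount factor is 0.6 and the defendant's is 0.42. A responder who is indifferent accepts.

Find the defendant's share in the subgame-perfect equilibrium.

482.54

Round 3 (the defendant proposes): the plaintiff gets 155 if talks fail, so the defendant offers 155 and keeps 645.
Round 2 (the plaintiff proposes): the defendant can get 645 next round, worth 0.42 × 645 = 270.9 now; the plaintiff offers that and keeps 529.1.
Round 1 (the defendant proposes): the plaintiff can get 529.1 next round, worth 0.6 × 529.1 = 317.46 now. The defendant offers 317.46 and keeps 800 − 317.46 = 482.54.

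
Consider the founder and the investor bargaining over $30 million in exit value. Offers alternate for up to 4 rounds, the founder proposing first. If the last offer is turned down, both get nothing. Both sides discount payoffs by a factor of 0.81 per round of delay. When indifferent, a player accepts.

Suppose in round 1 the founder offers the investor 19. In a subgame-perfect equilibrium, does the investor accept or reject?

Reject

Round 4 (the investor proposes): rejection yields 0 for the founder; the investor offers 0 and keeps 30.
Round 3 (the founder proposes): the investor can get 30 next round, worth 0.81 × 30 = 24.3 now; the founder offers that and keeps 5.7.
Round 2 (the investor proposes): the founder can get 5.7 next round, worth 0.81 × 5.7 = 4.617 now, so the investor offers 4.617, keeping 25.383.
So by rejecting in round 1, the investor gets 25.383 next round, worth 0.81 × 25.383 = 20.56023 now.
Offer 19 < 20.56023, so the investor rejects.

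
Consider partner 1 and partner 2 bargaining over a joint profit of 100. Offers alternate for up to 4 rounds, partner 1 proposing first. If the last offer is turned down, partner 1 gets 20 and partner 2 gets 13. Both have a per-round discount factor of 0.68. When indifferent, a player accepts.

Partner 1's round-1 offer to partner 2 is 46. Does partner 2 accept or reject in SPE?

Reject

Round 4 (partner 2 proposes): partner 1 gets 20 if talks fail, so partner 2 offers 20 and keeps 80.
Round 3 (partner 1 proposes): partner 2 can get 80 next round, worth 0.68 × 80 = 54.4 now. Partner 1 offers 54.4 and keeps 100 − 54.4 = 45.6.
Round 2 (partner 2 proposes): partner 1 can get 45.6 next round, worth 0.68 × 45.6 = 31.008 now; partner 2 offers that and keeps 68.992.
So by rejecting in round 1, partner 2 gets 68.992 next round, worth 0.68 × 68.992 = 46.91456 now.
Offer 46 < 46.91456, so partner 2 rejects.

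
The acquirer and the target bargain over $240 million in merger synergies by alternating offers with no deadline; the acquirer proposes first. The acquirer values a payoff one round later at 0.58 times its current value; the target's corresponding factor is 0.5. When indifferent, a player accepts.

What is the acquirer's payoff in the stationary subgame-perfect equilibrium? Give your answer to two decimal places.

When the acquirer proposes, the target accepts any offer worth at least 0.5 times what the target would get by proposing next round; and vice versa.
This gives x = 240 − 0.5y and y = 240 − 0.58x, where x and y are each side's share when it proposes.
Hence (1 − 0.5·0.58)x = 240(1 − 0.5), i.e. 0.71·x = 120.
x ≈ 169.0141; the target's share is 240 − x ≈ 70.9859.

169.01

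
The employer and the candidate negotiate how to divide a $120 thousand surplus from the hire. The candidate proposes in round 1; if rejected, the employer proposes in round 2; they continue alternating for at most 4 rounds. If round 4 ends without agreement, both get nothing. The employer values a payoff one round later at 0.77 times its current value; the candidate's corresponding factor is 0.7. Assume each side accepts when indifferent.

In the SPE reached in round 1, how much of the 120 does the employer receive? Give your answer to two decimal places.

Round 4 (the employer proposes): rejection yields 0 for the candidate; the employer offers 0 and keeps 120.
Round 3 (the candidate proposes): the employer can get 120 next round, worth 0.77 × 120 = 92.4 now, so the candidate offers 92.4, keeping 27.6.
Round 2 (the employer proposes): the candidate can get 27.6 next round, worth 0.7 × 27.6 = 19.32 now; the employer offers that and keeps 100.68.
Round 1 (the candidate proposes): the employer can get 100.68 next round, worth 0.77 × 100.68 = 77.5236 now. The candidate offers 77.5236 and keeps 120 − 77.5236 = 42.4764.

77.52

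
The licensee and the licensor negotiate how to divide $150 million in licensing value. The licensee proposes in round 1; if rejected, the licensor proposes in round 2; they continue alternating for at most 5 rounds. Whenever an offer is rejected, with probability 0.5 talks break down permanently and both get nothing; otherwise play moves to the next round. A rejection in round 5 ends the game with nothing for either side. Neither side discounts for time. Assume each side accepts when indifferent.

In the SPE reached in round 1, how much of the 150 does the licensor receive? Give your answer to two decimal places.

By backward induction:
Round 5 (the licensee proposes): the licensor will accept anything ≥ 0, so the licensee offers 0 and keeps 150.
Round 4 (the licensor proposes): rejecting gives the licensee an expected 0.5 × 150 = 75. The licensor offers 75 and keeps 150 − 75 = 75.
Round 3 (the licensee proposes): rejecting gives the licensor an expected 0.5 × 75 = 37.5. The licensee offers 37.5 and keeps 150 − 37.5 = 112.5.
Round 2 (the licensor proposes): rejecting gives the licensee an expected 0.5 × 112.5 = 56.25. The licensor offers 56.25 and keeps 150 − 56.25 = 93.75.
Round 1 (the licensee proposes): rejecting gives the licensor an expected 0.5 × 93.75 = 46.875. The licensee offers 46.875 and keeps 150 − 46.875 = 103.125.

46.88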